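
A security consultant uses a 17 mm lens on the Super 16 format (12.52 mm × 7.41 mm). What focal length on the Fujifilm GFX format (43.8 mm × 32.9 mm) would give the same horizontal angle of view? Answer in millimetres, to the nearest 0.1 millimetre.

59.5 mm

Equal angle of view means equal width/f ratio, so f₂ = f₁ · (width₂/width₁) = 17 × 43.8/12.52.
f₂ = 17 × 3.49840 ≈ 59.473 mm.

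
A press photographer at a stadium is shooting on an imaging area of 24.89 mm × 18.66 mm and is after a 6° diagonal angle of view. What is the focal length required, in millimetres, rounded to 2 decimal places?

Sensor diagonal = √(24.89² + 18.66²) = √967.7077 ≈ 31.1080 mm.
From α = 2·arctan(d/2f) we get f = d / (2·tan(α/2)).
With d = 31.1080 mm and α/2 = 3°, tan(α/2) ≈ 0.05241, so f ≈ 31.1080 / 0.10482 ≈ 296.7880 mm.

296.79 mm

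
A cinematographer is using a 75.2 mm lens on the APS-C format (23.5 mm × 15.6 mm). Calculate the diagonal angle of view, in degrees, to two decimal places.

21.24°

Sensor diagonal = √(23.5² + 15.6²) = √795.6100 ≈ 28.2066 mm.
Angle of view α = 2·arctan(d/2f) with d = 28.2066 mm and f = 75.2 mm.
d/2f = 0.18754; arctan(0.18754) ≈ 10.6221°, so α ≈ 21.2441°.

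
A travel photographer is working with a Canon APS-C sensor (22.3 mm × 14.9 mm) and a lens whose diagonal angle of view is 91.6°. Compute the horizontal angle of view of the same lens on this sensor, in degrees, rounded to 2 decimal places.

Sensor diagonal = √(22.3² + 14.9²) = √719.3000 ≈ 26.8198 mm.
From the diagonal AOV: f = 26.8198 / (2·tan(45.8°)) = 26.8198 / 2.05665 ≈ 13.0405 mm.
Horizontal AOV = 2·arctan(22.3 / (2 × 13.0405)) = 2·arctan(0.85503) ≈ 81.0626°.

81.06°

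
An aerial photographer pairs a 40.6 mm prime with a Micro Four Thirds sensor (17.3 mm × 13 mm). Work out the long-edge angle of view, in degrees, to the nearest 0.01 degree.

Angle of view α = 2·arctan(w/2f) with w = 17.3 mm and f = 40.6 mm.
w/2f = 0.21305; arctan(0.21305) ≈ 12.0273°, so α ≈ 24.0546°.

24.05°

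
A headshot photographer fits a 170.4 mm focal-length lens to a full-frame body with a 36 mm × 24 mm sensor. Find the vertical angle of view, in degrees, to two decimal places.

8.06°

Angle of view α = 2·arctan(h/2f) with h = 24 mm and f = 170.4 mm.
h/2f = 0.07042; arctan(0.07042) ≈ 4.0283°, so α ≈ 8.0565°.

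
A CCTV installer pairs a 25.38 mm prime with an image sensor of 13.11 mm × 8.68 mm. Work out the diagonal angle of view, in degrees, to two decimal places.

Sensor diagonal = √(13.11² + 8.68²) = √247.2145 ≈ 15.7231 mm.
Angle of view α = 2·arctan(d/2f) with d = 15.7231 mm and f = 25.38 mm.
d/2f = 0.30975; arctan(0.30975) ≈ 17.2105°, so α ≈ 34.4210°.

34.42°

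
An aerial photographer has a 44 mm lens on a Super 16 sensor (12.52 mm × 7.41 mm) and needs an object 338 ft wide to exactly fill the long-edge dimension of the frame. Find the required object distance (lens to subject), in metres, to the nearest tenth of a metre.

W: 338 ft × 304.8 mm/ft = 103022.40 mm.
Magnification m = w/W = dᵢ/dₒ; combined with 1/f = 1/dₒ + 1/dᵢ this gives dₒ = f·(1 + W/w).
dₒ = 44 mm × (1 + 103022/12.52) = 44 × 8229.6259 ≈ 362103.541 mm = 362.104 m.

362.1 m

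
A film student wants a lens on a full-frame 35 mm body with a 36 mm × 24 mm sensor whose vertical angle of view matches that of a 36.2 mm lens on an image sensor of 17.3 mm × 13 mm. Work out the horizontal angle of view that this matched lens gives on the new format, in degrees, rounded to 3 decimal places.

Equal vertical AOV ⇒ f₂ = f₁ · 24/13 = 36.2 × 1.84615 ≈ 66.8308 mm.
Horizontal AOV on the new format = 2·arctan(36 / (2 × 66.8308)) = 2·arctan(0.26934) ≈ 30.1483°.

30.148°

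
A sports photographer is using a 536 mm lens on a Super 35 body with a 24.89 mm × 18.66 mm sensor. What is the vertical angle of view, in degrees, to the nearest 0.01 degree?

1.99°

Angle of view α = 2·arctan(h/2f) with h = 18.66 mm and f = 536 mm.
h/2f = 0.01741; arctan(0.01741) ≈ 0.9972°, so α ≈ 1.9945°.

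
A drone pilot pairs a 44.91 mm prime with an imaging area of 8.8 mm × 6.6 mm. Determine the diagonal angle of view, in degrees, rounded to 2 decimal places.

Sensor diagonal = √(8.8² + 6.6²) = √121.0000 ≈ 11.0000 mm.
Angle of view α = 2·arctan(d/2f) with d = 11.0000 mm and f = 44.91 mm.
d/2f = 0.12247; arctan(0.12247) ≈ 6.9821°, so α ≈ 13.9642°.

13.96°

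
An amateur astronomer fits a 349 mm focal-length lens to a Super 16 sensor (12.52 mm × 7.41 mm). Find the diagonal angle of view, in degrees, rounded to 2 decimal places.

2.39°

Sensor diagonal = √(12.52² + 7.41²) = √211.6585 ≈ 14.5485 mm.
Angle of view α = 2·arctan(d/2f) with d = 14.5485 mm and f = 349 mm.
d/2f = 0.02084; arctan(0.02084) ≈ 1.1940°, so α ≈ 2.3881°.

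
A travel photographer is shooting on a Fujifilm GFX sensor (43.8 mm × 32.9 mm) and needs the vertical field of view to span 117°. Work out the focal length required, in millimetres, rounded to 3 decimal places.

10.081 mm

From α = 2·arctan(h/2f) we get f = h / (2·tan(α/2)).
With h = 32.9 mm and α/2 = 58.5°, tan(α/2) ≈ 1.63185, so f ≈ 32.9 / 3.26370 ≈ 10.0806 mm.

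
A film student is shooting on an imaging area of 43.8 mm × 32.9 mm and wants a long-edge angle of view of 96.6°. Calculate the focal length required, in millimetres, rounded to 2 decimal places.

19.51 mm

From α = 2·arctan(w/2f) we get f = w / (2·tan(α/2)).
With w = 43.8 mm and α/2 = 48.3°, tan(α/2) ≈ 1.12238, so f ≈ 43.8 / 2.24475 ≈ 19.5122 mm.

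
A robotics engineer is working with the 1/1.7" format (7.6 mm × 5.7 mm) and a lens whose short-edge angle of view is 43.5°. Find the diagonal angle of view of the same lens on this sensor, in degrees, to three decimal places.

From the short-edge AOV: f = 5.7 / (2·tan(21.75°)) = 5.7 / 0.79792 ≈ 7.1436 mm.
Sensor diagonal = √(7.6² + 5.7²) = √90.2500 ≈ 9.5000 mm.
Diagonal AOV = 2·arctan(9.5000 / (2 × 7.1436)) = 2·arctan(0.66493) ≈ 67.2425°.

67.242°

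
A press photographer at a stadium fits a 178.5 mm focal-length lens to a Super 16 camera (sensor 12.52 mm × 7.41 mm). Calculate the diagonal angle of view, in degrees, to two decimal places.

4.67°

Sensor diagonal = √(12.52² + 7.41²) = √211.6585 ≈ 14.5485 mm.
Angle of view α = 2·arctan(d/2f) with d = 14.5485 mm and f = 178.5 mm.
d/2f = 0.04075; arctan(0.04075) ≈ 2.3336°, so α ≈ 4.6673°.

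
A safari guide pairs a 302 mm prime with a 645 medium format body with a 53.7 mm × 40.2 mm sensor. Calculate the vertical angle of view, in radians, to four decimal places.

0.1329 rad

Angle of view α = 2·arctan(h/2f) with h = 40.2 mm and f = 302 mm.
h/2f = 0.06656; arctan(0.06656) ≈ 0.0665 rad, so α ≈ 0.1329 rad.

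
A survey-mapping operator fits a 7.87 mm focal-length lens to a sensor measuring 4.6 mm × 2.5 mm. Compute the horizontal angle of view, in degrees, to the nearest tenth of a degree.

32.6°

Angle of view α = 2·arctan(w/2f) with w = 4.6 mm and f = 7.87 mm.
w/2f = 0.29225; arctan(0.29225) ≈ 16.2910°, so α ≈ 32.5819°.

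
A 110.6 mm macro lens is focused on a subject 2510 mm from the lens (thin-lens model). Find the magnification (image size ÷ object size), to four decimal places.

0.0461×

Thin lens: 1/f = 1/dₒ + 1/dᵢ → 1/dᵢ = 1/110.6 − 1/2510 = 0.0086432 mm⁻¹, so dᵢ ≈ 115.6981 mm.
Magnification m = dᵢ/dₒ = 115.6981/2510 ≈ 0.04609.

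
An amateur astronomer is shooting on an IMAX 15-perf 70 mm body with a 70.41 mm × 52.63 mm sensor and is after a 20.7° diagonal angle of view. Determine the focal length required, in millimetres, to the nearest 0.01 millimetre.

240.66 mm

Sensor diagonal = √(70.41² + 52.63²) = √7727.4850 ≈ 87.9061 mm.
From α = 2·arctan(d/2f) we get f = d / (2·tan(α/2)).
With d = 87.9061 mm and α/2 = 10.35°, tan(α/2) ≈ 0.18263, so f ≈ 87.9061 / 0.36526 ≈ 240.6640 mm.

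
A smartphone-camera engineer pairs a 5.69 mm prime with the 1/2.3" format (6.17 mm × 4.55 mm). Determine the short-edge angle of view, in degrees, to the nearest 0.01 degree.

43.59°

Angle of view α = 2·arctan(h/2f) with h = 4.55 mm and f = 5.69 mm.
h/2f = 0.39982; arctan(0.39982) ≈ 21.7927°, so α ≈ 43.5855°.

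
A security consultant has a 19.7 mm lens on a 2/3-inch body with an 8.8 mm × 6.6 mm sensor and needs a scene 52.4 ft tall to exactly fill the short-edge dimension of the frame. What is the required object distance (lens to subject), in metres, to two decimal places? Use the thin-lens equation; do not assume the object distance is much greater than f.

W: 52.4 ft × 304.8 mm/ft = 15971.52 mm.
Magnification m = h/W = dᵢ/dₒ; combined with 1/f = 1/dₒ + 1/dᵢ this gives dₒ = f·(1 + W/h).
dₒ = 19.7 mm × (1 + 15971.5/6.6) = 19.7 × 2420.9272 ≈ 47692.266 mm = 47.6923 m.

47.69 m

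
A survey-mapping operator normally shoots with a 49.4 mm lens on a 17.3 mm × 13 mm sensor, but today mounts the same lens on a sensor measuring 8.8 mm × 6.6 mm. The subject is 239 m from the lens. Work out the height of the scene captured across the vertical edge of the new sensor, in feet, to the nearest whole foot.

The focal length stays 49.4 mm; the relevant sensor dimension is now h = 6.6 mm. Object distance dₒ = 239 m = 239000 mm.
Thin-lens field height W = h·(dₒ − f)/f = 6.6 × (239000 − 49.4)/49.4 ≈ 31924.574 mm = 31924.574/304.8 ft = 104.739 ft.

105 ft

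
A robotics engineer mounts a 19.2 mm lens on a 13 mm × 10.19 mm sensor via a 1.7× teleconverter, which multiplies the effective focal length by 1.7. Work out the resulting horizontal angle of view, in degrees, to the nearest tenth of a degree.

Effective focal length f = 19.2 × 1.7 = 32.64 mm.
α = 2·arctan(13 / (2 × 32.64)) = 2·arctan(0.19914) ≈ 22.5253°.

22.5°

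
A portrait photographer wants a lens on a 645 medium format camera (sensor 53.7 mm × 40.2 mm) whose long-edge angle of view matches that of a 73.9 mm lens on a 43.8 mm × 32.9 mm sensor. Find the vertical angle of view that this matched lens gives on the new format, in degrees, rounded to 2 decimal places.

Equal long-edge AOV ⇒ f₂ = f₁ · 53.7/43.8 = 73.9 × 1.22603 ≈ 90.6034 mm.
Vertical AOV on the new format = 2·arctan(40.2 / (2 × 90.6034)) = 2·arctan(0.22185) ≈ 25.0165°.

25.02°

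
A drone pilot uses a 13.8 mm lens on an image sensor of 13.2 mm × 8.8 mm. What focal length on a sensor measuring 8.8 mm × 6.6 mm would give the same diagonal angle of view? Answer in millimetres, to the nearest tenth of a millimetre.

Sensor diagonal = √(13.2² + 8.8²) = √251.6800 ≈ 15.8644 mm.
Sensor diagonal = √(8.8² + 6.6²) = √121.0000 ≈ 11.0000 mm.
Equal angle of view means equal diagonal/f ratio, so f₂ = f₁ · (diagonal₂/diagonal₁) = 13.8 × 11.0000/15.8644.
f₂ = 13.8 × 0.69338 ≈ 9.569 mm.

9.6 mm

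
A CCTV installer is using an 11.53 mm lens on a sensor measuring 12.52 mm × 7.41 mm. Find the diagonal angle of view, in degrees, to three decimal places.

64.495°

Sensor diagonal = √(12.52² + 7.41²) = √211.6585 ≈ 14.5485 mm.
Angle of view α = 2·arctan(d/2f) with d = 14.5485 mm and f = 11.53 mm.
d/2f = 0.63090; arctan(0.63090) ≈ 32.2477°, so α ≈ 64.4954°.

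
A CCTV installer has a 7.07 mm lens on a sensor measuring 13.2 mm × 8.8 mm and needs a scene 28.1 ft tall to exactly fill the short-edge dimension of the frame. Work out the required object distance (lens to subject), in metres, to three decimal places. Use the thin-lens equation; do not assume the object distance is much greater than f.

6.888 m

W: 28.1 ft × 304.8 mm/ft = 8564.88 mm.
Magnification m = h/W = dᵢ/dₒ; combined with 1/f = 1/dₒ + 1/dᵢ this gives dₒ = f·(1 + W/h).
dₒ = 7.07 mm × (1 + 8564.88/8.8) = 7.07 × 974.2818 ≈ 6888.172 mm = 6.88817 m.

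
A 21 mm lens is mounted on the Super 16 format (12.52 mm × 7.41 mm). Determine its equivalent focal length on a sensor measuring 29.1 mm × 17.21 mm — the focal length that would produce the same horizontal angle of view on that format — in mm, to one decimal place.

48.8 mm

Equal angle of view means equal width/f ratio, so f₂ = f₁ · (width₂/width₁) = 21 × 29.1/12.52.
f₂ = 21 × 2.32428 ≈ 48.810 mm.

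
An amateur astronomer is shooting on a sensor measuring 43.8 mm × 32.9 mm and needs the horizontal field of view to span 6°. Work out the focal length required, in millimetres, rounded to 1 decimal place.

From α = 2·arctan(w/2f) we get f = w / (2·tan(α/2)).
With w = 43.8 mm and α/2 = 3°, tan(α/2) ≈ 0.05241, so f ≈ 43.8 / 0.10482 ≈ 417.8769 mm.

417.9 mm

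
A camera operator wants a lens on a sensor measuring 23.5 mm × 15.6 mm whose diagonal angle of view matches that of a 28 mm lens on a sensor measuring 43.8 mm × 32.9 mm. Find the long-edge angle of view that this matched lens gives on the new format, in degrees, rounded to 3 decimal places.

Sensor diagonal = √(43.8² + 32.9²) = √3000.8500 ≈ 54.7800 mm.
Sensor diagonal = √(23.5² + 15.6²) = √795.6100 ≈ 28.2066 mm.
Equal diagonal AOV ⇒ f₂ = f₁ · 28.2066/54.7800 = 28 × 0.51491 ≈ 14.4174 mm.
Long-edge AOV on the new format = 2·arctan(23.5 / (2 × 14.4174)) = 2·arctan(0.81499) ≈ 78.3593°.

78.359°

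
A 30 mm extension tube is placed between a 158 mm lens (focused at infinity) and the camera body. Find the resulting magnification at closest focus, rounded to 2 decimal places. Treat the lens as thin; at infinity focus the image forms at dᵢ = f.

The tube moves the image plane from f to f + e, so dᵢ = 158 + 30 = 188 mm. Focus is achieved when 1/f = 1/dₒ + 1/dᵢ, giving dₒ = 1/(1/f − 1/(f+e)).
Magnification m = dᵢ/dₒ = (f+e)·(1/f − 1/(f+e)) = e/f = 30/158 ≈ 0.1899.

0.19×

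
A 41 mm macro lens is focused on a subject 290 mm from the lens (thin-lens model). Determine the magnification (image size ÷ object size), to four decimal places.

0.1647×

Thin lens: 1/f = 1/dₒ + 1/dᵢ → 1/dᵢ = 1/41 − 1/290 = 0.0209420 mm⁻¹, so dᵢ ≈ 47.7510 mm.
Magnification m = dᵢ/dₒ = 47.7510/290 ≈ 0.16466.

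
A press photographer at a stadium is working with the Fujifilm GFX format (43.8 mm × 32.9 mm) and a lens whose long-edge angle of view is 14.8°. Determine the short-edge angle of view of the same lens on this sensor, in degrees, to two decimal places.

11.14°

From the long-edge AOV: f = 43.8 / (2·tan(7.4°)) = 43.8 / 0.25975 ≈ 168.6207 mm.
Short-edge AOV = 2·arctan(32.9 / (2 × 168.6207)) = 2·arctan(0.09756) ≈ 11.1439°.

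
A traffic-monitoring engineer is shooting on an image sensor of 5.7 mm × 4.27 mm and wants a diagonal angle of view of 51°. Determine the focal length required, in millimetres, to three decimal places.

Sensor diagonal = √(5.7² + 4.27²) = √50.7229 ≈ 7.1220 mm.
From α = 2·arctan(d/2f) we get f = d / (2·tan(α/2)).
With d = 7.1220 mm and α/2 = 25.5°, tan(α/2) ≈ 0.47698, so f ≈ 7.1220 / 0.95395 ≈ 7.4658 mm.

7.466 mm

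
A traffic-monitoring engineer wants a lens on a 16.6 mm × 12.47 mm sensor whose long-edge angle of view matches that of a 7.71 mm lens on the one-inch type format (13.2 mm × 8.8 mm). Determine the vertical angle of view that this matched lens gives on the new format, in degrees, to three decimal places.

Equal long-edge AOV ⇒ f₂ = f₁ · 16.6/13.2 = 7.71 × 1.25758 ≈ 9.6959 mm.
Vertical AOV on the new format = 2·arctan(12.47 / (2 × 9.6959)) = 2·arctan(0.64305) ≈ 65.4865°.

65.486°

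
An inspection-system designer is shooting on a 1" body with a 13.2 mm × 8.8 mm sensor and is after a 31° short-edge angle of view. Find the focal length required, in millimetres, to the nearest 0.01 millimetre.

15.87 mm

From α = 2·arctan(h/2f) we get f = h / (2·tan(α/2)).
With h = 8.8 mm and α/2 = 15.5°, tan(α/2) ≈ 0.27732, so f ≈ 8.8 / 0.55465 ≈ 15.8659 mm.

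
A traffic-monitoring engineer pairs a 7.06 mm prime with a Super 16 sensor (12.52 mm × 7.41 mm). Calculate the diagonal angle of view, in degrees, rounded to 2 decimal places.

Sensor diagonal = √(12.52² + 7.41²) = √211.6585 ≈ 14.5485 mm.
Angle of view α = 2·arctan(d/2f) with d = 14.5485 mm and f = 7.06 mm.
d/2f = 1.03035; arctan(1.03035) ≈ 45.8563°, so α ≈ 91.7126°.

91.71°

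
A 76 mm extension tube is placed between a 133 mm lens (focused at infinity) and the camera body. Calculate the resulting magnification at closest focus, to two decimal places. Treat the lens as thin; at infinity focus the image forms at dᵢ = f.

The tube moves the image plane from f to f + e, so dᵢ = 133 + 76 = 209 mm. Focus is achieved when 1/f = 1/dₒ + 1/dᵢ, giving dₒ = 1/(1/f − 1/(f+e)).
Magnification m = dᵢ/dₒ = (f+e)·(1/f − 1/(f+e)) = e/f = 76/133 ≈ 0.5714.

0.57×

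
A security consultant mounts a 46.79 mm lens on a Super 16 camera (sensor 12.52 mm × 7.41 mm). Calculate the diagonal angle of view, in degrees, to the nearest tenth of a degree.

17.7°

Sensor diagonal = √(12.52² + 7.41²) = √211.6585 ≈ 14.5485 mm.
Angle of view α = 2·arctan(d/2f) with d = 14.5485 mm and f = 46.79 mm.
d/2f = 0.15547; arctan(0.15547) ≈ 8.8368°, so α ≈ 17.6736°.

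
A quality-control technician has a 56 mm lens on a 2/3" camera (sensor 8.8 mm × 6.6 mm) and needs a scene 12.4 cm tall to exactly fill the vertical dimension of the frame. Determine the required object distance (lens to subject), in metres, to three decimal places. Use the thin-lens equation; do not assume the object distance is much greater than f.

1.108 m

W: 12.4 cm = 124 mm.
Magnification m = h/W = dᵢ/dₒ; combined with 1/f = 1/dₒ + 1/dᵢ this gives dₒ = f·(1 + W/h).
dₒ = 56 mm × (1 + 124/6.6) = 56 × 19.7879 ≈ 1108.121 mm = 1.10812 m.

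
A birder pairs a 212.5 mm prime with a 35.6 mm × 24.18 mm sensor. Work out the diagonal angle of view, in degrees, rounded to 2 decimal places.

Sensor diagonal = √(35.6² + 24.18²) = √1852.0324 ≈ 43.0352 mm.
Angle of view α = 2·arctan(d/2f) with d = 43.0352 mm and f = 212.5 mm.
d/2f = 0.10126; arctan(0.10126) ≈ 5.7820°, so α ≈ 11.5641°.

11.56°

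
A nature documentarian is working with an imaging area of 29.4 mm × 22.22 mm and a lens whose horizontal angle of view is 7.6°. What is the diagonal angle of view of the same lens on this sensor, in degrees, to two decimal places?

From the horizontal AOV: f = 29.4 / (2·tan(3.8°)) = 29.4 / 0.13284 ≈ 221.3191 mm.
Sensor diagonal = √(29.4² + 22.22²) = √1358.0884 ≈ 36.8523 mm.
Diagonal AOV = 2·arctan(36.8523 / (2 × 221.3191)) = 2·arctan(0.08326) ≈ 9.5185°.

9.52°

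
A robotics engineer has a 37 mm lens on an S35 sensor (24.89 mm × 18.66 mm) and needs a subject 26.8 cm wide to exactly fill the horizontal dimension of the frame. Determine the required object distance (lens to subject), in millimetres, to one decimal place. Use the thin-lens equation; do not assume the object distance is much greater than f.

435.4 mm

W: 26.8 cm = 268 mm.
Magnification m = w/W = dᵢ/dₒ; combined with 1/f = 1/dₒ + 1/dᵢ this gives dₒ = f·(1 + W/w).
dₒ = 37 mm × (1 + 268/24.89) = 37 × 11.7674 ≈ 435.393 mm.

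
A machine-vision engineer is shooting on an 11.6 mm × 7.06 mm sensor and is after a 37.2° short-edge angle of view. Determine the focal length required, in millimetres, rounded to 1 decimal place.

From α = 2·arctan(h/2f) we get f = h / (2·tan(α/2)).
With h = 7.06 mm and α/2 = 18.6°, tan(α/2) ≈ 0.33654, so f ≈ 7.06 / 0.67307 ≈ 10.4892 mm.

10.5 mm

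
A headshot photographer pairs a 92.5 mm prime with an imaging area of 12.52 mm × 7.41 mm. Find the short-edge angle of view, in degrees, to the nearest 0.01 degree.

4.59°

Angle of view α = 2·arctan(h/2f) with h = 7.41 mm and f = 92.5 mm.
h/2f = 0.04005; arctan(0.04005) ≈ 2.2937°, so α ≈ 4.5874°.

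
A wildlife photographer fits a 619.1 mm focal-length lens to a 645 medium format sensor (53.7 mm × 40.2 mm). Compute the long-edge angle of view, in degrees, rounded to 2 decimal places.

Angle of view α = 2·arctan(w/2f) with w = 53.7 mm and f = 619.1 mm.
w/2f = 0.04337; arctan(0.04337) ≈ 2.4833°, so α ≈ 4.9667°.

4.97°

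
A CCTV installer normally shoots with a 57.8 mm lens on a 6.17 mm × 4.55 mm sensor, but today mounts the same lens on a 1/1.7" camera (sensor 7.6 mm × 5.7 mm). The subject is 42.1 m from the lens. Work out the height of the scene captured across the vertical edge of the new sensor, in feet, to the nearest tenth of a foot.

13.6 ft

The focal length stays 57.8 mm; the relevant sensor dimension is now h = 5.7 mm. Object distance dₒ = 42.1 m = 42100 mm.
Thin-lens field height W = h·(dₒ − f)/f = 5.7 × (42100 − 57.8)/57.8 ≈ 4146.030 mm = 4146.030/304.8 ft = 13.6025 ft.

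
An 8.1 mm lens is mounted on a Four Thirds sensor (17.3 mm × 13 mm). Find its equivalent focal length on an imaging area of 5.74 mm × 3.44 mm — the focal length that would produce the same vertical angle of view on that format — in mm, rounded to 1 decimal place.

Equal angle of view means equal height/f ratio, so f₂ = f₁ · (height₂/height₁) = 8.1 × 3.44/13.
f₂ = 8.1 × 0.26462 ≈ 2.143 mm.

2.1 mm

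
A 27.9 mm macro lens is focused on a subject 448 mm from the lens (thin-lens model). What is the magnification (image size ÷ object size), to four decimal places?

Thin lens: 1/f = 1/dₒ + 1/dᵢ → 1/dᵢ = 1/27.9 − 1/448 = 0.0336102 mm⁻¹, so dᵢ ≈ 29.7529 mm.
Magnification m = dᵢ/dₒ = 29.7529/448 ≈ 0.06641.

0.0664×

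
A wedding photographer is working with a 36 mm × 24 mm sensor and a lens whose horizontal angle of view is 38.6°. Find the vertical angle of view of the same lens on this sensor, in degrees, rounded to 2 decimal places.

26.28°

From the horizontal AOV: f = 36 / (2·tan(19.3°)) = 36 / 0.70039 ≈ 51.3999 mm.
Vertical AOV = 2·arctan(24 / (2 × 51.3999)) = 2·arctan(0.23346) ≈ 26.2822°.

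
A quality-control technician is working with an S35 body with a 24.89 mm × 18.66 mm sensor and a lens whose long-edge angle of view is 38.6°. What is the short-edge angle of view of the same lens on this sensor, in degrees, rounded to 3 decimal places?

29.421°

From the long-edge AOV: f = 24.89 / (2·tan(19.3°)) = 24.89 / 0.70039 ≈ 35.5373 mm.
Short-edge AOV = 2·arctan(18.66 / (2 × 35.5373)) = 2·arctan(0.26254) ≈ 29.4210°.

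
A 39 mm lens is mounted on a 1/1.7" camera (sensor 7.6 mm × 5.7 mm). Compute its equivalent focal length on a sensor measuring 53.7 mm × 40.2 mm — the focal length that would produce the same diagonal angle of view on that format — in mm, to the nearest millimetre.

Sensor diagonal = √(7.6² + 5.7²) = √90.2500 ≈ 9.5000 mm.
Sensor diagonal = √(53.7² + 40.2²) = √4499.7300 ≈ 67.0800 mm.
Equal angle of view means equal diagonal/f ratio, so f₂ = f₁ · (diagonal₂/diagonal₁) = 39 × 67.0800/9.5000.
f₂ = 39 × 7.06106 ≈ 275.381 mm.

275 mm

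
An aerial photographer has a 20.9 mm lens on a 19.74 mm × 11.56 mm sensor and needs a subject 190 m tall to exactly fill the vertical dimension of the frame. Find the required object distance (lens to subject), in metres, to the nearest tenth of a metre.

343.5 m

W: 190 m = 190000 mm.
Magnification m = h/W = dᵢ/dₒ; combined with 1/f = 1/dₒ + 1/dᵢ this gives dₒ = f·(1 + W/h).
dₒ = 20.9 mm × (1 + 190000/11.56) = 20.9 × 16436.9862 ≈ 343533.011 mm = 343.533 m.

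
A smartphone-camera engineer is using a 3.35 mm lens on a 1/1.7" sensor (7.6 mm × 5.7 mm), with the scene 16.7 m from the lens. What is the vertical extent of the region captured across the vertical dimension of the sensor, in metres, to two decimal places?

dₒ: 16.7 m = 16700 mm.
Similar triangles through the lens centre give W/dₒ = h/dᵢ; with 1/f = 1/dₒ + 1/dᵢ this gives W = h·(dₒ − f)/f.
W = 5.7 mm × (16700 − 3.35) / 3.35 = 5.7 × 4984.0746 ≈ 28409.225 mm = 28.4092 m.

28.41 m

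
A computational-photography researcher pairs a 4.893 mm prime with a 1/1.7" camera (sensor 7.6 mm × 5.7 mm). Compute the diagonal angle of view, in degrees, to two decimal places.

Sensor diagonal = √(7.6² + 5.7²) = √90.2500 ≈ 9.5000 mm.
Angle of view α = 2·arctan(d/2f) with d = 9.5000 mm and f = 4.893 mm.
d/2f = 0.97077; arctan(0.97077) ≈ 44.1504°, so α ≈ 88.3008°.

88.30°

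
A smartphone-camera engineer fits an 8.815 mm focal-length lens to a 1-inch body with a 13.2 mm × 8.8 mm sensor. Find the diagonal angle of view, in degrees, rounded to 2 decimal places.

Sensor diagonal = √(13.2² + 8.8²) = √251.6800 ≈ 15.8644 mm.
Angle of view α = 2·arctan(d/2f) with d = 15.8644 mm and f = 8.815 mm.
d/2f = 0.89985; arctan(0.89985) ≈ 41.9826°, so α ≈ 83.9652°.

83.97°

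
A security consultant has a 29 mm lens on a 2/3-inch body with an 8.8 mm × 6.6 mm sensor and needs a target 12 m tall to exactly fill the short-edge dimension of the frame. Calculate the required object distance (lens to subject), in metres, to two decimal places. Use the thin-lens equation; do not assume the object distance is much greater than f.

W: 12 m = 12000 mm.
Magnification m = h/W = dᵢ/dₒ; combined with 1/f = 1/dₒ + 1/dᵢ this gives dₒ = f·(1 + W/h).
dₒ = 29 mm × (1 + 12000/6.6) = 29 × 1819.1818 ≈ 52756.273 mm = 52.7563 m.

52.76 m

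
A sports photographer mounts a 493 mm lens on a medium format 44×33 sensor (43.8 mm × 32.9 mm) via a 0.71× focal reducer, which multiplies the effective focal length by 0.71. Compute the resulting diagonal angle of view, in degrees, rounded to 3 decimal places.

Effective focal length f = 493 × 0.71 = 350.03 mm.
Sensor diagonal = √(43.8² + 32.9²) = √3000.8500 ≈ 54.7800 mm.
α = 2·arctan(54.780 / (2 × 350.03)) = 2·arctan(0.07825) ≈ 8.9486°.

8.949°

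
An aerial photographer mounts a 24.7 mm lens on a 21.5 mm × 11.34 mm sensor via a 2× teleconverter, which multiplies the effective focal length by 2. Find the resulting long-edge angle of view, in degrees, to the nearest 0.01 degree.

Effective focal length f = 24.7 × 2 = 49.4 mm.
α = 2·arctan(21.5 / (2 × 49.4)) = 2·arctan(0.21761) ≈ 24.5536°.

24.55°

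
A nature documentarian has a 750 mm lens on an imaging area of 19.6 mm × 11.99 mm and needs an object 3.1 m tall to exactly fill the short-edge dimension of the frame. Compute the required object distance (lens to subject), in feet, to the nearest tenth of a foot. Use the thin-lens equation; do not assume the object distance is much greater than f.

638.7 ft

W: 3.1 m = 3100 mm.
Magnification m = h/W = dᵢ/dₒ; combined with 1/f = 1/dₒ + 1/dᵢ this gives dₒ = f·(1 + W/h).
dₒ = 750 mm × (1 + 3100/11.99) = 750 × 259.5488 ≈ 194661.593 mm = 194661.593/304.8 ft = 638.654 ft.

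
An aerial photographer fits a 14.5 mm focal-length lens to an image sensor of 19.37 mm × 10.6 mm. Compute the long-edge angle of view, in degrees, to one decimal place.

Angle of view α = 2·arctan(w/2f) with w = 19.37 mm and f = 14.5 mm.
w/2f = 0.66793; arctan(0.66793) ≈ 33.7402°, so α ≈ 67.4804°.

67.5°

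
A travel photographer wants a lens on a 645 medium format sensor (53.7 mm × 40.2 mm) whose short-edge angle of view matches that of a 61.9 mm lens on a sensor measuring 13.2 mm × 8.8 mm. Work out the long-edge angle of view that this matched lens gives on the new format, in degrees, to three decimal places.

Equal short-edge AOV ⇒ f₂ = f₁ · 40.2/8.8 = 61.9 × 4.56818 ≈ 282.7705 mm.
Long-edge AOV on the new format = 2·arctan(53.7 / (2 × 282.7705)) = 2·arctan(0.09495) ≈ 10.8483°.

10.848°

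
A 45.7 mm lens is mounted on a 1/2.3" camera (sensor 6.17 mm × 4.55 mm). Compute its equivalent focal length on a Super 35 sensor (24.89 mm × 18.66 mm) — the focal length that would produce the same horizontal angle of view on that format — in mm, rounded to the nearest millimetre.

184 mm

Equal angle of view means equal width/f ratio, so f₂ = f₁ · (width₂/width₁) = 45.7 × 24.89/6.17.
f₂ = 45.7 × 4.03404 ≈ 184.355 mm.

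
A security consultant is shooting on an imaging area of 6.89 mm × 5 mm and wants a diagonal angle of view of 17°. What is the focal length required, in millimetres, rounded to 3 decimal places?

28.481 mm

Sensor diagonal = √(6.89² + 5²) = √72.4721 ≈ 8.5131 mm.
From α = 2·arctan(d/2f) we get f = d / (2·tan(α/2)).
With d = 8.5131 mm and α/2 = 8.5°, tan(α/2) ≈ 0.14945, so f ≈ 8.5131 / 0.29890 ≈ 28.4811 mm.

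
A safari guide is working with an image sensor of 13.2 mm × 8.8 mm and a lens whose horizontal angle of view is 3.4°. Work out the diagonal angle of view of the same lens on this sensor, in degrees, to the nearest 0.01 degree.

From the horizontal AOV: f = 13.2 / (2·tan(1.7°)) = 13.2 / 0.05936 ≈ 222.3772 mm.
Sensor diagonal = √(13.2² + 8.8²) = √251.6800 ≈ 15.8644 mm.
Diagonal AOV = 2·arctan(15.8644 / (2 × 222.3772)) = 2·arctan(0.03567) ≈ 4.0858°.

4.09°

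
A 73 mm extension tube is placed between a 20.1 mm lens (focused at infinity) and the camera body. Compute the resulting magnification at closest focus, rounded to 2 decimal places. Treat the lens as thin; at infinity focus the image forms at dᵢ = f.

3.63×

The tube moves the image plane from f to f + e, so dᵢ = 20.1 + 73 = 93.1 mm. Focus is achieved when 1/f = 1/dₒ + 1/dᵢ, giving dₒ = 1/(1/f − 1/(f+e)).
Magnification m = dᵢ/dₒ = (f+e)·(1/f − 1/(f+e)) = e/f = 73/20.1 ≈ 3.6318.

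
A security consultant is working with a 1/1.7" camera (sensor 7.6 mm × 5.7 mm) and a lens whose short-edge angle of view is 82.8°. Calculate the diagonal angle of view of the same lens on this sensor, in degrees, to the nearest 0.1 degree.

From the short-edge AOV: f = 5.7 / (2·tan(41.4°)) = 5.7 / 1.76324 ≈ 3.2327 mm.
Sensor diagonal = √(7.6² + 5.7²) = √90.2500 ≈ 9.5000 mm.
Diagonal AOV = 2·arctan(9.5000 / (2 × 3.2327)) = 2·arctan(1.46936) ≈ 111.5242°.

111.5°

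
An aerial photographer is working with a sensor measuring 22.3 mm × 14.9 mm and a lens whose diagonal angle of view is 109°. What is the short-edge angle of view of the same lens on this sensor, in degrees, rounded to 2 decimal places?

Sensor diagonal = √(22.3² + 14.9²) = √719.3000 ≈ 26.8198 mm.
From the diagonal AOV: f = 26.8198 / (2·tan(54.5°)) = 26.8198 / 2.80390 ≈ 9.5652 mm.
Short-edge AOV = 2·arctan(14.9 / (2 × 9.5652)) = 2·arctan(0.77887) ≈ 75.8277°.

75.83°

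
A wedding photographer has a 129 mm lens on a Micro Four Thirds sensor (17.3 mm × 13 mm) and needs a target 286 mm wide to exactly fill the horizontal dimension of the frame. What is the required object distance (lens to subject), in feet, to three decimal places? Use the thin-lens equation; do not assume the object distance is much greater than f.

7.420 ft

Magnification m = w/W = dᵢ/dₒ; combined with 1/f = 1/dₒ + 1/dᵢ this gives dₒ = f·(1 + W/w).
dₒ = 129 mm × (1 + 286/17.3) = 129 × 17.5318 ≈ 2261.601 mm = 2261.601/304.8 ft = 7.41995 ft.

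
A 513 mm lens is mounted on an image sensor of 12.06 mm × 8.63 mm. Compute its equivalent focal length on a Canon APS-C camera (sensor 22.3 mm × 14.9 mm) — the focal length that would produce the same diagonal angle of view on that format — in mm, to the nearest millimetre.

928 mm

Sensor diagonal = √(12.06² + 8.63²) = √219.9205 ≈ 14.8297 mm.
Sensor diagonal = √(22.3² + 14.9²) = √719.3000 ≈ 26.8198 mm.
Equal angle of view means equal diagonal/f ratio, so f₂ = f₁ · (diagonal₂/diagonal₁) = 513 × 26.8198/14.8297.
f₂ = 513 × 1.80852 ≈ 927.768 mm.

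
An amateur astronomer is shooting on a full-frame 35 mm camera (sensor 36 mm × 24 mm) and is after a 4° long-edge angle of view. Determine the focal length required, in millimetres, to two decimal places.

From α = 2·arctan(w/2f) we get f = w / (2·tan(α/2)).
With w = 36 mm and α/2 = 2°, tan(α/2) ≈ 0.03492, so f ≈ 36 / 0.06984 ≈ 515.4526 mm.

515.45 mm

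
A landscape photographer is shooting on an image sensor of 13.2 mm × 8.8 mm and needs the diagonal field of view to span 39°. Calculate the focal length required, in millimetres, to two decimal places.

22.40 mm

Sensor diagonal = √(13.2² + 8.8²) = √251.6800 ≈ 15.8644 mm.
From α = 2·arctan(d/2f) we get f = d / (2·tan(α/2)).
With d = 15.8644 mm and α/2 = 19.5°, tan(α/2) ≈ 0.35412, so f ≈ 15.8644 / 0.70824 ≈ 22.3999 mm.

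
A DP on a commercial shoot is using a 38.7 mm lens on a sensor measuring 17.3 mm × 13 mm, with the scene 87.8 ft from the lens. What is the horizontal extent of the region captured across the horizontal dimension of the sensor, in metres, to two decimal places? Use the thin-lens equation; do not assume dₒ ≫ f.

11.95 m

dₒ: 87.8 ft × 304.8 mm/ft = 26761.44 mm.
Similar triangles through the lens centre give W/dₒ = w/dᵢ; with 1/f = 1/dₒ + 1/dᵢ this gives W = w·(dₒ − f)/f.
W = 17.3 mm × (26761.4 − 38.7) / 38.7 = 17.3 × 690.5101 ≈ 11945.824 mm = 11.9458 m.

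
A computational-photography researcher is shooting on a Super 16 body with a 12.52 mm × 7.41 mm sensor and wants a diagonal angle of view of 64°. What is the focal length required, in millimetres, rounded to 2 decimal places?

Sensor diagonal = √(12.52² + 7.41²) = √211.6585 ≈ 14.5485 mm.
From α = 2·arctan(d/2f) we get f = d / (2·tan(α/2)).
With d = 14.5485 mm and α/2 = 32°, tan(α/2) ≈ 0.62487, so f ≈ 14.5485 / 1.24974 ≈ 11.6412 mm.

11.64 mm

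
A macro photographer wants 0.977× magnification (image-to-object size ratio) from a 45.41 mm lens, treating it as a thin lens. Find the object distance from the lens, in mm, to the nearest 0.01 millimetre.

With m = dᵢ/dₒ and 1/f = 1/dₒ + 1/dᵢ, substituting dᵢ = m·dₒ gives 1/f = (1 + 1/m)/dₒ, hence dₒ = f·(1 + 1/m).
dₒ = 45.41 × (1 + 1/0.977) = 45.41 × 2.02354 ≈ 91.889 mm.

91.89 mm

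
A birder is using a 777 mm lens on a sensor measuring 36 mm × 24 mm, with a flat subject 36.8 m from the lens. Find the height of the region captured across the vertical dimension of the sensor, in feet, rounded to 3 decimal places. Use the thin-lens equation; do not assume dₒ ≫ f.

dₒ: 36.8 m = 36800 mm.
Similar triangles through the lens centre give W/dₒ = h/dᵢ; with 1/f = 1/dₒ + 1/dᵢ this gives W = h·(dₒ − f)/f.
W = 24 mm × (36800 − 777) / 777 = 24 × 46.3616 ≈ 1112.680 mm = 1112.680/304.8 ft = 3.65052 ft.

3.651 ft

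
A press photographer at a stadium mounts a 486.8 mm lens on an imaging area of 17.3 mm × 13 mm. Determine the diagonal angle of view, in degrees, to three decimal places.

Sensor diagonal = √(17.3² + 13²) = √468.2900 ≈ 21.6400 mm.
Angle of view α = 2·arctan(d/2f) with d = 21.6400 mm and f = 486.8 mm.
d/2f = 0.02223; arctan(0.02223) ≈ 1.2733°, so α ≈ 2.5466°.

2.547°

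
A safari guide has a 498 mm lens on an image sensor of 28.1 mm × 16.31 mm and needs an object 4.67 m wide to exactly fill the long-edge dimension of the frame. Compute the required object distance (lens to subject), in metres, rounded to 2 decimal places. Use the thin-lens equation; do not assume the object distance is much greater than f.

83.26 m

W: 4.67 m = 4670 mm.
Magnification m = w/W = dᵢ/dₒ; combined with 1/f = 1/dₒ + 1/dᵢ this gives dₒ = f·(1 + W/w).
dₒ = 498 mm × (1 + 4670/28.1) = 498 × 167.1922 ≈ 83261.701 mm = 83.2617 m.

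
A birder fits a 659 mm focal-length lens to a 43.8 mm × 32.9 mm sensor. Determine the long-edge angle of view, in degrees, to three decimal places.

Angle of view α = 2·arctan(w/2f) with w = 43.8 mm and f = 659 mm.
w/2f = 0.03323; arctan(0.03323) ≈ 1.9034°, so α ≈ 3.8067°.

3.807°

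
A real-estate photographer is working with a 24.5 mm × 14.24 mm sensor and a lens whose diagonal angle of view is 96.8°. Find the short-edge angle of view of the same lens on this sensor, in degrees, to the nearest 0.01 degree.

Sensor diagonal = √(24.5² + 14.24²) = √803.0276 ≈ 28.3377 mm.
From the diagonal AOV: f = 28.3377 / (2·tan(48.4°)) = 28.3377 / 2.25265 ≈ 12.5797 mm.
Short-edge AOV = 2·arctan(14.24 / (2 × 12.5797)) = 2·arctan(0.56599) ≈ 59.0189°.

59.02°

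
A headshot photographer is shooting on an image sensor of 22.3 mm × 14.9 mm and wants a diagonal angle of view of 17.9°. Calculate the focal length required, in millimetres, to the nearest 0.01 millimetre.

Sensor diagonal = √(22.3² + 14.9²) = √719.3000 ≈ 26.8198 mm.
From α = 2·arctan(d/2f) we get f = d / (2·tan(α/2)).
With d = 26.8198 mm and α/2 = 8.95°, tan(α/2) ≈ 0.15749, so f ≈ 26.8198 / 0.31498 ≈ 85.1475 mm.

85.15 mm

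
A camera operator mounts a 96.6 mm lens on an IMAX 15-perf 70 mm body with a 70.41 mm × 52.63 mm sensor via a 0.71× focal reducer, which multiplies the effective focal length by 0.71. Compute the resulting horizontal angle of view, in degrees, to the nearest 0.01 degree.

Effective focal length f = 96.6 × 0.71 = 68.586 mm.
α = 2·arctan(70.41 / (2 × 68.586)) = 2·arctan(0.51330) ≈ 54.3426°.

54.34°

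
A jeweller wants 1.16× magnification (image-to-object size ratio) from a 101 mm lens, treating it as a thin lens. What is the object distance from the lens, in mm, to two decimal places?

With m = dᵢ/dₒ and 1/f = 1/dₒ + 1/dᵢ, substituting dᵢ = m·dₒ gives 1/f = (1 + 1/m)/dₒ, hence dₒ = f·(1 + 1/m).
dₒ = 101 × (1 + 1/1.16) = 101 × 1.86207 ≈ 188.069 mm.

188.07 mm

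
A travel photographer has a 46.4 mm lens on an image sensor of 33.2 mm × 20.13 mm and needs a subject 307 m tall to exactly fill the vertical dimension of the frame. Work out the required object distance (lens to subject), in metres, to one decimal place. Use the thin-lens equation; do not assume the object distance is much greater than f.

W: 307 m = 307000 mm.
Magnification m = h/W = dᵢ/dₒ; combined with 1/f = 1/dₒ + 1/dᵢ this gives dₒ = f·(1 + W/h).
dₒ = 46.4 mm × (1 + 307000/20.13) = 46.4 × 15251.8693 ≈ 707686.738 mm = 707.687 m.

707.7 m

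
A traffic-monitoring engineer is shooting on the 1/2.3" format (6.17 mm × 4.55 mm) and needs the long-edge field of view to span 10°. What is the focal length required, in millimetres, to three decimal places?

35.262 mm

From α = 2·arctan(w/2f) we get f = w / (2·tan(α/2)).
With w = 6.17 mm and α/2 = 5°, tan(α/2) ≈ 0.08749, so f ≈ 6.17 / 0.17498 ≈ 35.2617 mm.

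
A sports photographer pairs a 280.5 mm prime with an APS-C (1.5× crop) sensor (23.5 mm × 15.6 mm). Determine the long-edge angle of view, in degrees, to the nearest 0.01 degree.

Angle of view α = 2·arctan(w/2f) with w = 23.5 mm and f = 280.5 mm.
w/2f = 0.04189; arctan(0.04189) ≈ 2.3987°, so α ≈ 4.7974°.

4.80°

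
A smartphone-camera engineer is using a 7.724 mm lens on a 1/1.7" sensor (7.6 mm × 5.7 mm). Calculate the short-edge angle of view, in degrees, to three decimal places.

40.506°

Angle of view α = 2·arctan(h/2f) with h = 5.7 mm and f = 7.724 mm.
h/2f = 0.36898; arctan(0.36898) ≈ 20.2530°, so α ≈ 40.5061°.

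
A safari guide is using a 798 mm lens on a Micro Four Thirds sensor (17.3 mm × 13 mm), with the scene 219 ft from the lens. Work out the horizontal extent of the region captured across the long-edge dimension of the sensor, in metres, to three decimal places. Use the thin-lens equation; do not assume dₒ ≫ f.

1.430 m

dₒ: 219 ft × 304.8 mm/ft = 66751.20 mm.
Similar triangles through the lens centre give W/dₒ = w/dᵢ; with 1/f = 1/dₒ + 1/dᵢ this gives W = w·(dₒ − f)/f.
W = 17.3 mm × (66751.2 − 798) / 798 = 17.3 × 82.6481 ≈ 1429.812 mm = 1.42981 m.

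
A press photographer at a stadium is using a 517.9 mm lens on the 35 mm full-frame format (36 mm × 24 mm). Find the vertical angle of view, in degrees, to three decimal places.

2.655°

Angle of view α = 2·arctan(h/2f) with h = 24 mm and f = 517.9 mm.
h/2f = 0.02317; arctan(0.02317) ≈ 1.3273°, so α ≈ 2.6547°.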